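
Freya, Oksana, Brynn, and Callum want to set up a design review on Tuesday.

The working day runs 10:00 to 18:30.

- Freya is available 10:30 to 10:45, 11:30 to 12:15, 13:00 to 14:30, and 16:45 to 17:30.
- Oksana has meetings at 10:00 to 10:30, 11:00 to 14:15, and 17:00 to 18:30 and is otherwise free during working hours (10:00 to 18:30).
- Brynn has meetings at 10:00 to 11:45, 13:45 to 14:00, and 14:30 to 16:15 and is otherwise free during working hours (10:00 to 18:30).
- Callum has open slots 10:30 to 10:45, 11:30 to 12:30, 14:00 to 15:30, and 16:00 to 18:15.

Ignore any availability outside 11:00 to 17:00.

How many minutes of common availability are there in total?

30 minutes

Oksana free within 10:00–18:30: 10:30–11:00, 14:15–17:00.
Brynn free within 10:00–18:30: 11:45–13:45, 14:00–14:30, 16:15–18:30.
Freya ∩ Oksana: 10:30–10:45, 14:15–14:30, 16:45–17:00.
Freya ∩ Oksana ∩ Brynn: 14:15–14:30, 16:45–17:00.
Freya ∩ Oksana ∩ Brynn ∩ Callum: 14:15–14:30, 16:45–17:00.
Restricted to 11:00–17:00: 14:15–14:30, 16:45–17:00.
Total common minutes: 15 + 15 = 30.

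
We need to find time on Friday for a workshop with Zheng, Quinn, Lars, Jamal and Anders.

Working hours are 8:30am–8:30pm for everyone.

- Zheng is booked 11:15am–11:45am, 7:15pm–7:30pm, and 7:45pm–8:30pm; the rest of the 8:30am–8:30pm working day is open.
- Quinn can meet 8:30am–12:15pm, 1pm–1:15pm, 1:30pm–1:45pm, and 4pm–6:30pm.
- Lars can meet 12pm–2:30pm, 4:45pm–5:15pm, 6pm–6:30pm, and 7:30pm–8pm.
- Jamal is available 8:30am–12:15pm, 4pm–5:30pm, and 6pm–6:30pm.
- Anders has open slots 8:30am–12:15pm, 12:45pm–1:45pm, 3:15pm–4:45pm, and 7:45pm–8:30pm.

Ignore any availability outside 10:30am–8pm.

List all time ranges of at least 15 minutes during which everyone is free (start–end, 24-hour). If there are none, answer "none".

Zheng free within 08:30–20:30: 08:30–11:15, 11:45–19:15, 19:30–19:45.
Zheng ∩ Quinn: 08:30–11:15, 11:45–12:15, 13:00–13:15, 13:30–13:45, 16:00–18:30.
Zheng ∩ Quinn ∩ Lars: 12:00–12:15, 13:00–13:15, 13:30–13:45, 16:45–17:15, 18:00–18:30.
Zheng ∩ Quinn ∩ Lars ∩ Jamal: 12:00–12:15, 16:45–17:15, 18:00–18:30.
Zheng ∩ Quinn ∩ Lars ∩ Jamal ∩ Anders: 12:00–12:15.
Restricted to 10:30–20:00: 12:00–12:15.
Windows ≥ 15 min: 12:00–12:15.

12:00–12:15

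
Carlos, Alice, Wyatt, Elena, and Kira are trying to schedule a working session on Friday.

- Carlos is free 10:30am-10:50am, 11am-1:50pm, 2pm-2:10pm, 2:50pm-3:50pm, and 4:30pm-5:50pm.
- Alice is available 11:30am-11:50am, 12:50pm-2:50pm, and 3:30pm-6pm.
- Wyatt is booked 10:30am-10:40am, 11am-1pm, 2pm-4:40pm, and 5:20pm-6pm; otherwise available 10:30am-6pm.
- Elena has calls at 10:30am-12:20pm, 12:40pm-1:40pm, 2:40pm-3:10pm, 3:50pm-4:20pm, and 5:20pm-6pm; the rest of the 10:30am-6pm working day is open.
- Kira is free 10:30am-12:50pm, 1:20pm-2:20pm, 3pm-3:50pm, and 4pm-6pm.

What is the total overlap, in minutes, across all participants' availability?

50 minutes

Wyatt free within 10:30–18:00: 10:40–11:00, 13:00–14:00, 16:40–17:20.
Elena free within 10:30–18:00: 12:20–12:40, 13:40–14:40, 15:10–15:50, 16:20–17:20.
Carlos ∩ Alice: 11:30–11:50, 12:50–13:50, 14:00–14:10, 15:30–15:50, 16:30–17:50.
Carlos ∩ Alice ∩ Wyatt: 13:00–13:50, 16:40–17:20.
Carlos ∩ Alice ∩ Wyatt ∩ Elena: 13:40–13:50, 16:40–17:20.
Carlos ∩ Alice ∩ Wyatt ∩ Elena ∩ Kira: 13:40–13:50, 16:40–17:20.
Total common minutes: 10 + 40 = 50.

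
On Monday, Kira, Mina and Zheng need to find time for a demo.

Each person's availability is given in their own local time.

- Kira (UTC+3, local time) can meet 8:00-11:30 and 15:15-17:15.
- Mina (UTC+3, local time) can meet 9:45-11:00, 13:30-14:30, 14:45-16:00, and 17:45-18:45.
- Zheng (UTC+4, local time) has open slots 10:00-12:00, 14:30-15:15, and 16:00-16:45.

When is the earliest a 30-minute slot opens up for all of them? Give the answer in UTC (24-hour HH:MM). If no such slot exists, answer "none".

06:45

Kira → UTC: 05:00–08:30, 12:15–14:15.
Mina → UTC: 06:45–08:00, 10:30–11:30, 11:45–13:00, 14:45–15:45.
Zheng → UTC: 06:00–08:00, 10:30–11:15, 12:00–12:45.
Kira ∩ Mina: 06:45–08:00, 12:15–13:00.
Kira ∩ Mina ∩ Zheng: 06:45–08:00, 12:15–12:45.
Windows ≥ 30 min: 06:45–08:00, 12:15–12:45.
Earliest such window starts at 06:45.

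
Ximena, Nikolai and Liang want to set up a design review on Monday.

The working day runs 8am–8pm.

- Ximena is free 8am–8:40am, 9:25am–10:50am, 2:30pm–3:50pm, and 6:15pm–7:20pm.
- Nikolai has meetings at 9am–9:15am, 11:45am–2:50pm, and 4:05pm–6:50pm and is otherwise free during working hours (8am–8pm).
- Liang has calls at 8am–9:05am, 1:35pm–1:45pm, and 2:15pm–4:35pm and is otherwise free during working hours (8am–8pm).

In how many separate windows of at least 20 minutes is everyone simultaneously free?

2

Nikolai free within 08:00–20:00: 08:00–09:00, 09:15–11:45, 14:50–16:05, 18:50–20:00.
Liang free within 08:00–20:00: 09:05–13:35, 13:45–14:15, 16:35–20:00.
Ximena ∩ Nikolai: 08:00–08:40, 09:25–10:50, 14:50–15:50, 18:50–19:20.
Ximena ∩ Nikolai ∩ Liang: 09:25–10:50, 18:50–19:20.
Windows ≥ 20 min: 09:25–10:50, 18:50–19:20.
That's 2 windows.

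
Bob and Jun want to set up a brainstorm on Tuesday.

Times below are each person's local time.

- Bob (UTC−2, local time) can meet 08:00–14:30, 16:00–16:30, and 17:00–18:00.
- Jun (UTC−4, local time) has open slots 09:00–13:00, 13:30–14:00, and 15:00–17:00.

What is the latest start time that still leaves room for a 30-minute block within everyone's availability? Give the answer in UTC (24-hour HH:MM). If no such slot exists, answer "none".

Bob → UTC: 10:00–16:30, 18:00–18:30, 19:00–20:00.
Jun → UTC: 13:00–17:00, 17:30–18:00, 19:00–21:00.
Bob ∩ Jun: 13:00–16:30, 19:00–20:00.
Windows ≥ 30 min: 13:00–16:30, 19:00–20:00.
Latest start in the last window 19:00–20:00 is 20:00 − 30 min = 19:30.

19:30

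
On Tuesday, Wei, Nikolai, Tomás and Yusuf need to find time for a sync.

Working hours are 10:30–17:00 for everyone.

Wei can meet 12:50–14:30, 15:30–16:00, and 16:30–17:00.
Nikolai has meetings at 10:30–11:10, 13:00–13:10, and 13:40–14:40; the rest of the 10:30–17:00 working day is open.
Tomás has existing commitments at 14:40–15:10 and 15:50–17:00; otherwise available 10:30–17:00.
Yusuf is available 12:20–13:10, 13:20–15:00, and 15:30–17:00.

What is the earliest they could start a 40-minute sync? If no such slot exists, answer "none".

none

Nikolai free within 10:30–17:00: 11:10–13:00, 13:10–13:40, 14:40–17:00.
Tomás free within 10:30–17:00: 10:30–14:40, 15:10–15:50.
Wei ∩ Nikolai: 12:50–13:00, 13:10–13:40, 15:30–16:00, 16:30–17:00.
Wei ∩ Nikolai ∩ Tomás: 12:50–13:00, 13:10–13:40, 15:30–15:50.
Wei ∩ Nikolai ∩ Tomás ∩ Yusuf: 12:50–13:00, 13:20–13:40, 15:30–15:50.
Windows ≥ 40 min: (none).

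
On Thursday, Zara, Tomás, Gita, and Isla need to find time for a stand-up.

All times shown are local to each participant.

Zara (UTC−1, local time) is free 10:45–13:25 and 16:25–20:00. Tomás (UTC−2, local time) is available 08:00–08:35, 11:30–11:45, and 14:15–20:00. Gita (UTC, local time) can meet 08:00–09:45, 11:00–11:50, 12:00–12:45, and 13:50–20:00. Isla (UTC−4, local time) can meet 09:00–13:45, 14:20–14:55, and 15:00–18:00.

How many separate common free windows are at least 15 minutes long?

Zara → UTC: 11:45–14:25, 17:25–21:00.
Tomás → UTC: 10:00–10:35, 13:30–13:45, 16:15–22:00.
Gita → UTC: 08:00–09:45, 11:00–11:50, 12:00–12:45, 13:50–20:00.
Isla → UTC: 13:00–17:45, 18:20–18:55, 19:00–22:00.
Zara ∩ Tomás: 13:30–13:45, 17:25–21:00.
Zara ∩ Tomás ∩ Gita: 17:25–20:00.
Zara ∩ Tomás ∩ Gita ∩ Isla: 17:25–17:45, 18:20–18:55, 19:00–20:00.
Windows ≥ 15 min: 17:25–17:45, 18:20–18:55, 19:00–20:00.
That's 3 windows.

3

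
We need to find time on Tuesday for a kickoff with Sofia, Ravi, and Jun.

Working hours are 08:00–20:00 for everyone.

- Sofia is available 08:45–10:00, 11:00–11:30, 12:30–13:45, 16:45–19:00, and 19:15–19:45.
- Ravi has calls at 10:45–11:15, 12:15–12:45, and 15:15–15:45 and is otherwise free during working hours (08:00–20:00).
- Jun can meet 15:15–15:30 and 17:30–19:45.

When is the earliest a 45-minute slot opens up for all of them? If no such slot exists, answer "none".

Ravi free within 08:00–20:00: 08:00–10:45, 11:15–12:15, 12:45–15:15, 15:45–20:00.
Sofia ∩ Ravi: 08:45–10:00, 11:15–11:30, 12:45–13:45, 16:45–19:00, 19:15–19:45.
Sofia ∩ Ravi ∩ Jun: 17:30–19:00, 19:15–19:45.
Windows ≥ 45 min: 17:30–19:00.
Earliest such window starts at 17:30.

17:30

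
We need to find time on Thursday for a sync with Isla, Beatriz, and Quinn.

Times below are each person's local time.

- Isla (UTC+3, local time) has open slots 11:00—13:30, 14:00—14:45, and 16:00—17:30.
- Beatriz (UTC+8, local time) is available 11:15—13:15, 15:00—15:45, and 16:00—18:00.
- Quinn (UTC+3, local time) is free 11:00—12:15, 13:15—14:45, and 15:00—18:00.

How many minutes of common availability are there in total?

Isla → UTC: 08:00–10:30, 11:00–11:45, 13:00–14:30.
Beatriz → UTC: 03:15–05:15, 07:00–07:45, 08:00–10:00.
Quinn → UTC: 08:00–09:15, 10:15–11:45, 12:00–15:00.
Isla ∩ Beatriz: 08:00–10:00.
Isla ∩ Beatriz ∩ Quinn: 08:00–09:15.
Total common minutes: 75.

75 minutes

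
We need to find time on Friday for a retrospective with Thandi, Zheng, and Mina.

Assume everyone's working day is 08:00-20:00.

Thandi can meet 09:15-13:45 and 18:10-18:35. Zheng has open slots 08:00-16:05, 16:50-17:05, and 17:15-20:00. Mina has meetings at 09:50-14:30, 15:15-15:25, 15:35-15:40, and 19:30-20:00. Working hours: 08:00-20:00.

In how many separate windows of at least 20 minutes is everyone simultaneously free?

2

Mina free within 08:00–20:00: 08:00–09:50, 14:30–15:15, 15:25–15:35, 15:40–19:30.
Thandi ∩ Zheng: 09:15–13:45, 18:10–18:35.
Thandi ∩ Zheng ∩ Mina: 09:15–09:50, 18:10–18:35.
Windows ≥ 20 min: 09:15–09:50, 18:10–18:35.
That's 2 windows.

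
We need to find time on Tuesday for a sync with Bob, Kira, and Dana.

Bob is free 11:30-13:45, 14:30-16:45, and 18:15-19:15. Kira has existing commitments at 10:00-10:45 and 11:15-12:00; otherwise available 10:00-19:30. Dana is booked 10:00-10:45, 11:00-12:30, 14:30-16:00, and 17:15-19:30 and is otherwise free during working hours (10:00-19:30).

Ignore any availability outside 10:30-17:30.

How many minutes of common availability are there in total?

120 minutes

Kira free within 10:00–19:30: 10:45–11:15, 12:00–19:30.
Dana free within 10:00–19:30: 10:45–11:00, 12:30–14:30, 16:00–17:15.
Bob ∩ Kira: 12:00–13:45, 14:30–16:45, 18:15–19:15.
Bob ∩ Kira ∩ Dana: 12:30–13:45, 16:00–16:45.
Restricted to 10:30–17:30: 12:30–13:45, 16:00–16:45.
Total common minutes: 75 + 45 = 120.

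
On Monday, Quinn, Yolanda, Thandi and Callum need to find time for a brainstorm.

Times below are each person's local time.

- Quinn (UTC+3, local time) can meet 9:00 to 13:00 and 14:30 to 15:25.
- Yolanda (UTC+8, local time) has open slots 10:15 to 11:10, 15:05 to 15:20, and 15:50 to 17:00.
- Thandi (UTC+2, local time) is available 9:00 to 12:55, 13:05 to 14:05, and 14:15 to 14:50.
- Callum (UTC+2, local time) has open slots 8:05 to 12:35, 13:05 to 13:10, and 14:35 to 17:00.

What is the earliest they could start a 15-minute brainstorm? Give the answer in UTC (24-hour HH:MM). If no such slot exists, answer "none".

Quinn → UTC: 06:00–10:00, 11:30–12:25.
Yolanda → UTC: 02:15–03:10, 07:05–07:20, 07:50–09:00.
Thandi → UTC: 07:00–10:55, 11:05–12:05, 12:15–12:50.
Callum → UTC: 06:05–10:35, 11:05–11:10, 12:35–15:00.
Quinn ∩ Yolanda: 07:05–07:20, 07:50–09:00.
Quinn ∩ Yolanda ∩ Thandi: 07:05–07:20, 07:50–09:00.
Quinn ∩ Yolanda ∩ Thandi ∩ Callum: 07:05–07:20, 07:50–09:00.
Windows ≥ 15 min: 07:05–07:20, 07:50–09:00.
Earliest such window starts at 07:05.

07:05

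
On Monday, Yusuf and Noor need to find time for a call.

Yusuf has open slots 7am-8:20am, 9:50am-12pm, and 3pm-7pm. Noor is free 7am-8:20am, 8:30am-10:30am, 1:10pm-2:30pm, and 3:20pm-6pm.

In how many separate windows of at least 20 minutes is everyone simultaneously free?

3

Yusuf ∩ Noor: 07:00–08:20, 09:50–10:30, 15:20–18:00.
Windows ≥ 20 min: 07:00–08:20, 09:50–10:30, 15:20–18:00.
That's 3 windows.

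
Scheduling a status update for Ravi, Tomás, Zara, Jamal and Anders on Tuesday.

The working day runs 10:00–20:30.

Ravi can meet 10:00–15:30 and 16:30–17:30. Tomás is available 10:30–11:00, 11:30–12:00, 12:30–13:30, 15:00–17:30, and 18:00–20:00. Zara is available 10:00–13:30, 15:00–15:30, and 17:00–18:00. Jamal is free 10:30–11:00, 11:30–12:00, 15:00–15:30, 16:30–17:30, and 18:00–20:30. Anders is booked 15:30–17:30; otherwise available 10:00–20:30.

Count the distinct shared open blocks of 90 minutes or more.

0

Anders free within 10:00–20:30: 10:00–15:30, 17:30–20:30.
Ravi ∩ Tomás: 10:30–11:00, 11:30–12:00, 12:30–13:30, 15:00–15:30, 16:30–17:30.
Ravi ∩ Tomás ∩ Zara: 10:30–11:00, 11:30–12:00, 12:30–13:30, 15:00–15:30, 17:00–17:30.
Ravi ∩ Tomás ∩ Zara ∩ Jamal: 10:30–11:00, 11:30–12:00, 15:00–15:30, 17:00–17:30.
Ravi ∩ Tomás ∩ Zara ∩ Jamal ∩ Anders: 10:30–11:00, 11:30–12:00, 15:00–15:30.
Windows ≥ 90 min: (none).
That's 0 windows.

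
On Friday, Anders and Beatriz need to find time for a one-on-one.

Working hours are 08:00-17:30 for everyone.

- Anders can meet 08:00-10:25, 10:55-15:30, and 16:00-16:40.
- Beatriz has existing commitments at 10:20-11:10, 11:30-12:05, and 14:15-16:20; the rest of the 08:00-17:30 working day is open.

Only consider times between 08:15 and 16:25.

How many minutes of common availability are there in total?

Beatriz free within 08:00–17:30: 08:00–10:20, 11:10–11:30, 12:05–14:15, 16:20–17:30.
Anders ∩ Beatriz: 08:00–10:20, 11:10–11:30, 12:05–14:15, 16:20–16:40.
Restricted to 08:15–16:25: 08:15–10:20, 11:10–11:30, 12:05–14:15, 16:20–16:25.
Total common minutes: 125 + 20 + 130 + 5 = 280.

280 minutes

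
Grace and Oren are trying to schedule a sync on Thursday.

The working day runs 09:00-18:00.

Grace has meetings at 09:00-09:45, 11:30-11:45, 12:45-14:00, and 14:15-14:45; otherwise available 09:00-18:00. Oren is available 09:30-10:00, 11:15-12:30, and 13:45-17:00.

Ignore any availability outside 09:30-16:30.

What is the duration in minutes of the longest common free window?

105 minutes

Grace free within 09:00–18:00: 09:45–11:30, 11:45–12:45, 14:00–14:15, 14:45–18:00.
Grace ∩ Oren: 09:45–10:00, 11:15–11:30, 11:45–12:30, 14:00–14:15, 14:45–17:00.
Restricted to 09:30–16:30: 09:45–10:00, 11:15–11:30, 11:45–12:30, 14:00–14:15, 14:45–16:30.
Common window lengths: 15, 15, 45, 15, 105 min; longest is 105.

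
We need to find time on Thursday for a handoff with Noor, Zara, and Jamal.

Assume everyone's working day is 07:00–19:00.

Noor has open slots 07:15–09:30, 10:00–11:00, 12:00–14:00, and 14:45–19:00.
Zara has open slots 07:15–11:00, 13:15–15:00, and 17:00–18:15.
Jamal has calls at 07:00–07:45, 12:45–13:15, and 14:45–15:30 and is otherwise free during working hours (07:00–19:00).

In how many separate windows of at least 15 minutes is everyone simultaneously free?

Jamal free within 07:00–19:00: 07:45–12:45, 13:15–14:45, 15:30–19:00.
Noor ∩ Zara: 07:15–09:30, 10:00–11:00, 13:15–14:00, 14:45–15:00, 17:00–18:15.
Noor ∩ Zara ∩ Jamal: 07:45–09:30, 10:00–11:00, 13:15–14:00, 17:00–18:15.
Windows ≥ 15 min: 07:45–09:30, 10:00–11:00, 13:15–14:00, 17:00–18:15.
That's 4 windows.

4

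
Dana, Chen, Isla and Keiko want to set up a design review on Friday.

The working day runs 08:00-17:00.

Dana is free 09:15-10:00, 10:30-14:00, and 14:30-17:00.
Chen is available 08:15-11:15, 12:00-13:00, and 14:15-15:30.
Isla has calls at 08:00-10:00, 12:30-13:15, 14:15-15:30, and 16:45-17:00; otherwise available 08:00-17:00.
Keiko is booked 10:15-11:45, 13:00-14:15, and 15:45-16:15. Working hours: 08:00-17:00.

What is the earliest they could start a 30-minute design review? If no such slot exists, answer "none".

12:00

Isla free within 08:00–17:00: 10:00–12:30, 13:15–14:15, 15:30–16:45.
Keiko free within 08:00–17:00: 08:00–10:15, 11:45–13:00, 14:15–15:45, 16:15–17:00.
Dana ∩ Chen: 09:15–10:00, 10:30–11:15, 12:00–13:00, 14:30–15:30.
Dana ∩ Chen ∩ Isla: 10:30–11:15, 12:00–12:30.
Dana ∩ Chen ∩ Isla ∩ Keiko: 12:00–12:30.
Windows ≥ 30 min: 12:00–12:30.
Earliest such window starts at 12:00.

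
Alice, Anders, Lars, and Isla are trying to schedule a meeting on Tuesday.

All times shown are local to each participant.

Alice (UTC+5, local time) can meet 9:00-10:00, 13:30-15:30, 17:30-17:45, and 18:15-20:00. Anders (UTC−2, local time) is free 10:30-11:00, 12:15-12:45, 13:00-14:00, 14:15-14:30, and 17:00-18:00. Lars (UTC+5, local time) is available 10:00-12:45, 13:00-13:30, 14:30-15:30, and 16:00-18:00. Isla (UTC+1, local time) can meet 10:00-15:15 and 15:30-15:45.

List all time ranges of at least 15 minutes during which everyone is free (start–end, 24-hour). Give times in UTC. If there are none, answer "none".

Alice → UTC: 04:00–05:00, 08:30–10:30, 12:30–12:45, 13:15–15:00.
Anders → UTC: 12:30–13:00, 14:15–14:45, 15:00–16:00, 16:15–16:30, 19:00–20:00.
Lars → UTC: 05:00–07:45, 08:00–08:30, 09:30–10:30, 11:00–13:00.
Isla → UTC: 09:00–14:15, 14:30–14:45.
Alice ∩ Anders: 12:30–12:45, 14:15–14:45.
Alice ∩ Anders ∩ Lars: 12:30–12:45.
Alice ∩ Anders ∩ Lars ∩ Isla: 12:30–12:45.
Windows ≥ 15 min: 12:30–12:45.

12:30–12:45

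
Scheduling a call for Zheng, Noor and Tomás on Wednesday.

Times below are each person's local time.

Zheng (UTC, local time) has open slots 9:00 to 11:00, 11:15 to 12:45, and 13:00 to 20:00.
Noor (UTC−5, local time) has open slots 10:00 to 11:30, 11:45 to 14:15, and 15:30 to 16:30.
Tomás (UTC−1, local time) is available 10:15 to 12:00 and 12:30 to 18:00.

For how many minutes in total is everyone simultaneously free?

Zheng → UTC: 09:00–11:00, 11:15–12:45, 13:00–20:00.
Noor → UTC: 15:00–16:30, 16:45–19:15, 20:30–21:30.
Tomás → UTC: 11:15–13:00, 13:30–19:00.
Zheng ∩ Noor: 15:00–16:30, 16:45–19:15.
Zheng ∩ Noor ∩ Tomás: 15:00–16:30, 16:45–19:00.
Total common minutes: 90 + 135 = 225.

225 minutes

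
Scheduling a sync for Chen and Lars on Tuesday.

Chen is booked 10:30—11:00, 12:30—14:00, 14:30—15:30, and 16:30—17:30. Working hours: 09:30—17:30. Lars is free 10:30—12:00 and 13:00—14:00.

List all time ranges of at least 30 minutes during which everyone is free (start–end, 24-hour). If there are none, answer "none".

Chen free within 09:30–17:30: 09:30–10:30, 11:00–12:30, 14:00–14:30, 15:30–16:30.
Chen ∩ Lars: 11:00–12:00.
Windows ≥ 30 min: 11:00–12:00.

11:00–12:00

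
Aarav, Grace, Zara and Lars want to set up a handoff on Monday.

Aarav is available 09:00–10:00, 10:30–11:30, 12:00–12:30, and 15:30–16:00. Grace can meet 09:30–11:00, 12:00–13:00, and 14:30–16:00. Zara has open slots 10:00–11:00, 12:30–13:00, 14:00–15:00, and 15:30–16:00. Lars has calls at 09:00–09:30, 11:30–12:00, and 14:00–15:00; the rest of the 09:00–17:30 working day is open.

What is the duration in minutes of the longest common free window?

Lars free within 09:00–17:30: 09:30–11:30, 12:00–14:00, 15:00–17:30.
Aarav ∩ Grace: 09:30–10:00, 10:30–11:00, 12:00–12:30, 15:30–16:00.
Aarav ∩ Grace ∩ Zara: 10:30–11:00, 15:30–16:00.
Aarav ∩ Grace ∩ Zara ∩ Lars: 10:30–11:00, 15:30–16:00.
Common window lengths: 30, 30 min; longest is 30.

30 minutes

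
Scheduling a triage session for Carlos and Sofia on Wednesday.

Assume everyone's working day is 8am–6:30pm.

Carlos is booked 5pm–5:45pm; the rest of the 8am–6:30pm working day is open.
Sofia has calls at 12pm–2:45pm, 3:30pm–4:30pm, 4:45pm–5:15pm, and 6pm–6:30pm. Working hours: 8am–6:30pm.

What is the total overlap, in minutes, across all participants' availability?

315 minutes

Carlos free within 08:00–18:30: 08:00–17:00, 17:45–18:30.
Sofia free within 08:00–18:30: 08:00–12:00, 14:45–15:30, 16:30–16:45, 17:15–18:00.
Carlos ∩ Sofia: 08:00–12:00, 14:45–15:30, 16:30–16:45, 17:45–18:00.
Total common minutes: 240 + 45 + 15 + 15 = 315.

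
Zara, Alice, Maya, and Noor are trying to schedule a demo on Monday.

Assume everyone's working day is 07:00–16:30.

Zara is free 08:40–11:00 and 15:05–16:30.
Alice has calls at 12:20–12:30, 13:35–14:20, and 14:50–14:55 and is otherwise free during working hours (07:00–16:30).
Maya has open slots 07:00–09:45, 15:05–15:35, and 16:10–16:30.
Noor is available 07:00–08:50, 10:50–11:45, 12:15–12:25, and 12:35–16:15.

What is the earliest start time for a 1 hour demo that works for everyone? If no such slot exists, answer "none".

none

Alice free within 07:00–16:30: 07:00–12:20, 12:30–13:35, 14:20–14:50, 14:55–16:30.
Zara ∩ Alice: 08:40–11:00, 15:05–16:30.
Zara ∩ Alice ∩ Maya: 08:40–09:45, 15:05–15:35, 16:10–16:30.
Zara ∩ Alice ∩ Maya ∩ Noor: 08:40–08:50, 15:05–15:35, 16:10–16:15.
Windows ≥ 60 min: (none).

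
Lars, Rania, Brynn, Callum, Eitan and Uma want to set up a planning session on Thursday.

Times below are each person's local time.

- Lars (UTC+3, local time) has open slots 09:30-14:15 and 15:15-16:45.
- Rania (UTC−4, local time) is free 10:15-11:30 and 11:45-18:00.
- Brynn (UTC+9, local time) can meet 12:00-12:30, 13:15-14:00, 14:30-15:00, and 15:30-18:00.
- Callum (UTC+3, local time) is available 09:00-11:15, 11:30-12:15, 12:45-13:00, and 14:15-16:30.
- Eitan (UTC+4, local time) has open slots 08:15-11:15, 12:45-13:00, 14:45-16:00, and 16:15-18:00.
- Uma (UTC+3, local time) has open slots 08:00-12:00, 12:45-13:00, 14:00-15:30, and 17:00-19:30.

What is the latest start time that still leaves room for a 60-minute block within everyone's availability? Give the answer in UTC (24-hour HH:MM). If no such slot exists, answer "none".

none

Lars → UTC: 06:30–11:15, 12:15–13:45.
Rania → UTC: 14:15–15:30, 15:45–22:00.
Brynn → UTC: 03:00–03:30, 04:15–05:00, 05:30–06:00, 06:30–09:00.
Callum → UTC: 06:00–08:15, 08:30–09:15, 09:45–10:00, 11:15–13:30.
Eitan → UTC: 04:15–07:15, 08:45–09:00, 10:45–12:00, 12:15–14:00.
Uma → UTC: 05:00–09:00, 09:45–10:00, 11:00–12:30, 14:00–16:30.
Lars ∩ Rania: (none).
Lars ∩ Rania ∩ Brynn: (none).
Lars ∩ Rania ∩ Brynn ∩ Callum: (none).
Lars ∩ Rania ∩ Brynn ∩ Callum ∩ Eitan: (none).
Lars ∩ Rania ∩ Brynn ∩ Callum ∩ Eitan ∩ Uma: (none).
Windows ≥ 60 min: (none).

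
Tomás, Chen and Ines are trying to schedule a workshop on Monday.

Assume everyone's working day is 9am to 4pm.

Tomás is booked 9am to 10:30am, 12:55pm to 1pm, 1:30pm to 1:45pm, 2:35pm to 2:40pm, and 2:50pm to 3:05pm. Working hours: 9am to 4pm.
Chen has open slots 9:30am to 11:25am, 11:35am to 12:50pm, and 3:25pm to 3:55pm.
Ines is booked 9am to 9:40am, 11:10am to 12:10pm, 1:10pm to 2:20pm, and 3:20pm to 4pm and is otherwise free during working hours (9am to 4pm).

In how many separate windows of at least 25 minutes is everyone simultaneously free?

Tomás free within 09:00–16:00: 10:30–12:55, 13:00–13:30, 13:45–14:35, 14:40–14:50, 15:05–16:00.
Ines free within 09:00–16:00: 09:40–11:10, 12:10–13:10, 14:20–15:20.
Tomás ∩ Chen: 10:30–11:25, 11:35–12:50, 15:25–15:55.
Tomás ∩ Chen ∩ Ines: 10:30–11:10, 12:10–12:50.
Windows ≥ 25 min: 10:30–11:10, 12:10–12:50.
That's 2 windows.

2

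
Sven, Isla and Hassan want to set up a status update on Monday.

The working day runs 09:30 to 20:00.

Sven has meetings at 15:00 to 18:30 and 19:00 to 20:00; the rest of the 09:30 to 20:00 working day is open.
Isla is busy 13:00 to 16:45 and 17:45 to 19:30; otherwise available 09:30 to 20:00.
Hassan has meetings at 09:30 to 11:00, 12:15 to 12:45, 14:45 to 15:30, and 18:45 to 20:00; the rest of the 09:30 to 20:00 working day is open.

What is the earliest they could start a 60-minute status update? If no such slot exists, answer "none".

11:00

Sven free within 09:30–20:00: 09:30–15:00, 18:30–19:00.
Isla free within 09:30–20:00: 09:30–13:00, 16:45–17:45, 19:30–20:00.
Hassan free within 09:30–20:00: 11:00–12:15, 12:45–14:45, 15:30–18:45.
Sven ∩ Isla: 09:30–13:00.
Sven ∩ Isla ∩ Hassan: 11:00–12:15, 12:45–13:00.
Windows ≥ 60 min: 11:00–12:15.
Earliest such window starts at 11:00.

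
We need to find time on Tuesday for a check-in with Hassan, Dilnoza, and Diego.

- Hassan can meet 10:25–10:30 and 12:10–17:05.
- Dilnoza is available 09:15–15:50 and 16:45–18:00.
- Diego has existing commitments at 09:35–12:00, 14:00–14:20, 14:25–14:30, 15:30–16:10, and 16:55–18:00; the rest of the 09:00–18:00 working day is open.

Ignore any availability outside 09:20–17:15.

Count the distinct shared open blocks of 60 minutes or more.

Diego free within 09:00–18:00: 09:00–09:35, 12:00–14:00, 14:20–14:25, 14:30–15:30, 16:10–16:55.
Hassan ∩ Dilnoza: 10:25–10:30, 12:10–15:50, 16:45–17:05.
Hassan ∩ Dilnoza ∩ Diego: 12:10–14:00, 14:20–14:25, 14:30–15:30, 16:45–16:55.
Restricted to 09:20–17:15: 12:10–14:00, 14:20–14:25, 14:30–15:30, 16:45–16:55.
Windows ≥ 60 min: 12:10–14:00, 14:30–15:30.
That's 2 windows.

2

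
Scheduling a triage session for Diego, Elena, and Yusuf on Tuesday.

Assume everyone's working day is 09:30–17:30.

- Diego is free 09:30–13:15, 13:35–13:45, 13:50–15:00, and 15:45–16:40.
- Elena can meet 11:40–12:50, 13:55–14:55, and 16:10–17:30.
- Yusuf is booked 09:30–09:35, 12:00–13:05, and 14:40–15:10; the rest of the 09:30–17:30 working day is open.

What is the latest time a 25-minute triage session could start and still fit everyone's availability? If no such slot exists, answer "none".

Yusuf free within 09:30–17:30: 09:35–12:00, 13:05–14:40, 15:10–17:30.
Diego ∩ Elena: 11:40–12:50, 13:55–14:55, 16:10–16:40.
Diego ∩ Elena ∩ Yusuf: 11:40–12:00, 13:55–14:40, 16:10–16:40.
Windows ≥ 25 min: 13:55–14:40, 16:10–16:40.
Latest start in the last window 16:10–16:40 is 16:40 − 25 min = 16:15.

16:15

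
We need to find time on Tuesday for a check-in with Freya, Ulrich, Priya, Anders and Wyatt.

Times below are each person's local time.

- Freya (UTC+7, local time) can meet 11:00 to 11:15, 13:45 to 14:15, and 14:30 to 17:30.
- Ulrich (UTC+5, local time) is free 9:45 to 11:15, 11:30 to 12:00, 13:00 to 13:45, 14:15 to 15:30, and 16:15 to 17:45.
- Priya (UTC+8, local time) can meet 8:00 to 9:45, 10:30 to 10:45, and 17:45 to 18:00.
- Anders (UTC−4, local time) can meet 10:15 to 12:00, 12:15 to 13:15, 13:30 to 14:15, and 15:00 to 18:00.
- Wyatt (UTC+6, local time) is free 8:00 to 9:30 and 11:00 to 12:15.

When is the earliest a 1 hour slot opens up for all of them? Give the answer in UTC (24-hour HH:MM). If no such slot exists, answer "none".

none

Freya → UTC: 04:00–04:15, 06:45–07:15, 07:30–10:30.
Ulrich → UTC: 04:45–06:15, 06:30–07:00, 08:00–08:45, 09:15–10:30, 11:15–12:45.
Priya → UTC: 00:00–01:45, 02:30–02:45, 09:45–10:00.
Anders → UTC: 14:15–16:00, 16:15–17:15, 17:30–18:15, 19:00–22:00.
Wyatt → UTC: 02:00–03:30, 05:00–06:15.
Freya ∩ Ulrich: 06:45–07:00, 08:00–08:45, 09:15–10:30.
Freya ∩ Ulrich ∩ Priya: 09:45–10:00.
Freya ∩ Ulrich ∩ Priya ∩ Anders: (none).
Freya ∩ Ulrich ∩ Priya ∩ Anders ∩ Wyatt: (none).
Windows ≥ 60 min: (none).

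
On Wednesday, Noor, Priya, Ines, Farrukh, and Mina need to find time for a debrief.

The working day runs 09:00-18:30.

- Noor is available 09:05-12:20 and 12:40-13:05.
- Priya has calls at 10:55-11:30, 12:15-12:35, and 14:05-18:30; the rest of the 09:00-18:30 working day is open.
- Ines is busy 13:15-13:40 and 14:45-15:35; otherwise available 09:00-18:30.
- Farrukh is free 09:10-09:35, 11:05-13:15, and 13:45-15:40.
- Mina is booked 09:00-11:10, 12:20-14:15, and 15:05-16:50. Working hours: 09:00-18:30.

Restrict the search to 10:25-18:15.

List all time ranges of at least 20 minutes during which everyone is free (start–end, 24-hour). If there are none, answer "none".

11:30–12:15

Priya free within 09:00–18:30: 09:00–10:55, 11:30–12:15, 12:35–14:05.
Ines free within 09:00–18:30: 09:00–13:15, 13:40–14:45, 15:35–18:30.
Mina free within 09:00–18:30: 11:10–12:20, 14:15–15:05, 16:50–18:30.
Noor ∩ Priya: 09:05–10:55, 11:30–12:15, 12:40–13:05.
Noor ∩ Priya ∩ Ines: 09:05–10:55, 11:30–12:15, 12:40–13:05.
Noor ∩ Priya ∩ Ines ∩ Farrukh: 09:10–09:35, 11:30–12:15, 12:40–13:05.
Noor ∩ Priya ∩ Ines ∩ Farrukh ∩ Mina: 11:30–12:15.
Restricted to 10:25–18:15: 11:30–12:15.
Windows ≥ 20 min: 11:30–12:15.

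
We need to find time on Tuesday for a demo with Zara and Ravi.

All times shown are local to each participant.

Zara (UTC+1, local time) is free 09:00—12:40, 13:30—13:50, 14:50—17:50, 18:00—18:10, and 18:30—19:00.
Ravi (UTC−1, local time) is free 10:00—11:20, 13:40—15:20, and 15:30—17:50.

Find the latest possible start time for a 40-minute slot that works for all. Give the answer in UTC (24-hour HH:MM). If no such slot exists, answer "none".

15:40

Zara → UTC: 08:00–11:40, 12:30–12:50, 13:50–16:50, 17:00–17:10, 17:30–18:00.
Ravi → UTC: 11:00–12:20, 14:40–16:20, 16:30–18:50.
Zara ∩ Ravi: 11:00–11:40, 14:40–16:20, 16:30–16:50, 17:00–17:10, 17:30–18:00.
Windows ≥ 40 min: 11:00–11:40, 14:40–16:20.
Latest start in the last window 14:40–16:20 is 16:20 − 40 min = 15:40.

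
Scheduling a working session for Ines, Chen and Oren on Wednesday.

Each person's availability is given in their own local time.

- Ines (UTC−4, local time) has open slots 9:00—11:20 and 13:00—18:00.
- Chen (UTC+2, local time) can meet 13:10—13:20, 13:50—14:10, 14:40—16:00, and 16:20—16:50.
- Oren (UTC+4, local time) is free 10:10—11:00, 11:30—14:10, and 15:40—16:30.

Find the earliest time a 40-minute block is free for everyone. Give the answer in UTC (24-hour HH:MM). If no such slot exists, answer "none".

none

Ines → UTC: 13:00–15:20, 17:00–22:00.
Chen → UTC: 11:10–11:20, 11:50–12:10, 12:40–14:00, 14:20–14:50.
Oren → UTC: 06:10–07:00, 07:30–10:10, 11:40–12:30.
Ines ∩ Chen: 13:00–14:00, 14:20–14:50.
Ines ∩ Chen ∩ Oren: (none).
Windows ≥ 40 min: (none).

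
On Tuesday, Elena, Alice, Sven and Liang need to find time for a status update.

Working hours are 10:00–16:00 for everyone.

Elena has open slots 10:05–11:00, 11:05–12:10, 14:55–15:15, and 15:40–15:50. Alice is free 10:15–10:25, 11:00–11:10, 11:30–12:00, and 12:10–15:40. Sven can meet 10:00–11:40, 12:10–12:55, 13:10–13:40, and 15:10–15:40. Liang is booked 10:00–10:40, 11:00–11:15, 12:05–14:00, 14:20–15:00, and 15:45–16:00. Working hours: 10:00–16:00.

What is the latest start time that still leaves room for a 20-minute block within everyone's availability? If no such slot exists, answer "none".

Liang free within 10:00–16:00: 10:40–11:00, 11:15–12:05, 14:00–14:20, 15:00–15:45.
Elena ∩ Alice: 10:15–10:25, 11:05–11:10, 11:30–12:00, 14:55–15:15.
Elena ∩ Alice ∩ Sven: 10:15–10:25, 11:05–11:10, 11:30–11:40, 15:10–15:15.
Elena ∩ Alice ∩ Sven ∩ Liang: 11:30–11:40, 15:10–15:15.
Windows ≥ 20 min: (none).

none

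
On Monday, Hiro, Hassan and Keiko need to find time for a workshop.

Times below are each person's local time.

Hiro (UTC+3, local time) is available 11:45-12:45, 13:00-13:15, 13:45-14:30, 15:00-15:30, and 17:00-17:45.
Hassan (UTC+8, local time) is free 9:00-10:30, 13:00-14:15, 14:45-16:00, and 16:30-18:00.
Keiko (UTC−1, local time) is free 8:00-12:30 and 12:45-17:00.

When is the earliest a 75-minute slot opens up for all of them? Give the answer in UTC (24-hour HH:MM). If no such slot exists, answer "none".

Hiro → UTC: 08:45–09:45, 10:00–10:15, 10:45–11:30, 12:00–12:30, 14:00–14:45.
Hassan → UTC: 01:00–02:30, 05:00–06:15, 06:45–08:00, 08:30–10:00.
Keiko → UTC: 09:00–13:30, 13:45–18:00.
Hiro ∩ Hassan: 08:45–09:45.
Hiro ∩ Hassan ∩ Keiko: 09:00–09:45.
Windows ≥ 75 min: (none).

none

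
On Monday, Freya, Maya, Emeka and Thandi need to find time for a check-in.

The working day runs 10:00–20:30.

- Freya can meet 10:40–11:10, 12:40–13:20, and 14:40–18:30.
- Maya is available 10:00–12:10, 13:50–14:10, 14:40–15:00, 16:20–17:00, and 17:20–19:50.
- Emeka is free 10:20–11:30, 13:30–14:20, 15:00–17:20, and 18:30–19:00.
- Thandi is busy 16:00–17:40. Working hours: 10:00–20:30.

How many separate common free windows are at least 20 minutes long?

1

Thandi free within 10:00–20:30: 10:00–16:00, 17:40–20:30.
Freya ∩ Maya: 10:40–11:10, 14:40–15:00, 16:20–17:00, 17:20–18:30.
Freya ∩ Maya ∩ Emeka: 10:40–11:10, 16:20–17:00.
Freya ∩ Maya ∩ Emeka ∩ Thandi: 10:40–11:10.
Windows ≥ 20 min: 10:40–11:10.
That's 1 window.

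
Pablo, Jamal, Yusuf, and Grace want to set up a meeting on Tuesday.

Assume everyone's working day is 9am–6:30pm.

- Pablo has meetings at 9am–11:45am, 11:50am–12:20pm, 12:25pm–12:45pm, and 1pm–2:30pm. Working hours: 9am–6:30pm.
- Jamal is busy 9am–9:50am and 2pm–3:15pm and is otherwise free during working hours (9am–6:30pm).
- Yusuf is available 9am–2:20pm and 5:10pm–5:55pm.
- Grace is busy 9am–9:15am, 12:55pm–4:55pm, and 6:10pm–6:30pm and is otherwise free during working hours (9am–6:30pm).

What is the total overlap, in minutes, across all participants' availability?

65 minutes

Pablo free within 09:00–18:30: 11:45–11:50, 12:20–12:25, 12:45–13:00, 14:30–18:30.
Jamal free within 09:00–18:30: 09:50–14:00, 15:15–18:30.
Grace free within 09:00–18:30: 09:15–12:55, 16:55–18:10.
Pablo ∩ Jamal: 11:45–11:50, 12:20–12:25, 12:45–13:00, 15:15–18:30.
Pablo ∩ Jamal ∩ Yusuf: 11:45–11:50, 12:20–12:25, 12:45–13:00, 17:10–17:55.
Pablo ∩ Jamal ∩ Yusuf ∩ Grace: 11:45–11:50, 12:20–12:25, 12:45–12:55, 17:10–17:55.
Total common minutes: 5 + 5 + 10 + 45 = 65.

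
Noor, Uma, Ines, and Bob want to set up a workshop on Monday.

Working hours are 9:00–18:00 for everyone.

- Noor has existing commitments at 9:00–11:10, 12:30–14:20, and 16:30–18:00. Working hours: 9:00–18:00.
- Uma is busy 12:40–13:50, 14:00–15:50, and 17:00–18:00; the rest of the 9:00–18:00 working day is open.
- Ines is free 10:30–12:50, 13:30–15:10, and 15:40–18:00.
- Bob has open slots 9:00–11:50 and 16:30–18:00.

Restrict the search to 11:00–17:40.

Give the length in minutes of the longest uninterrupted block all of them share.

Noor free within 09:00–18:00: 11:10–12:30, 14:20–16:30.
Uma free within 09:00–18:00: 09:00–12:40, 13:50–14:00, 15:50–17:00.
Noor ∩ Uma: 11:10–12:30, 15:50–16:30.
Noor ∩ Uma ∩ Ines: 11:10–12:30, 15:50–16:30.
Noor ∩ Uma ∩ Ines ∩ Bob: 11:10–11:50.
Restricted to 11:00–17:40: 11:10–11:50.
Single common window of 40 minutes.

40 minutes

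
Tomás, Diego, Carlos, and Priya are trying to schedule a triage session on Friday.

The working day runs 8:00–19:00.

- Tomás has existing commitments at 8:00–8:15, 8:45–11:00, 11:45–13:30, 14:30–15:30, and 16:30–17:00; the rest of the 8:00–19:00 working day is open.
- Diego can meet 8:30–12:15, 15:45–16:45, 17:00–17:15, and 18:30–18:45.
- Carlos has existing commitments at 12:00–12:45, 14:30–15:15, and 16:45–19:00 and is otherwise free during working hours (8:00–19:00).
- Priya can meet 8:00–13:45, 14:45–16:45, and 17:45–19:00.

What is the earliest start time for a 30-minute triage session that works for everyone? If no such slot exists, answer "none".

11:00

Tomás free within 08:00–19:00: 08:15–08:45, 11:00–11:45, 13:30–14:30, 15:30–16:30, 17:00–19:00.
Carlos free within 08:00–19:00: 08:00–12:00, 12:45–14:30, 15:15–16:45.
Tomás ∩ Diego: 08:30–08:45, 11:00–11:45, 15:45–16:30, 17:00–17:15, 18:30–18:45.
Tomás ∩ Diego ∩ Carlos: 08:30–08:45, 11:00–11:45, 15:45–16:30.
Tomás ∩ Diego ∩ Carlos ∩ Priya: 08:30–08:45, 11:00–11:45, 15:45–16:30.
Windows ≥ 30 min: 11:00–11:45, 15:45–16:30.
Earliest such window starts at 11:00.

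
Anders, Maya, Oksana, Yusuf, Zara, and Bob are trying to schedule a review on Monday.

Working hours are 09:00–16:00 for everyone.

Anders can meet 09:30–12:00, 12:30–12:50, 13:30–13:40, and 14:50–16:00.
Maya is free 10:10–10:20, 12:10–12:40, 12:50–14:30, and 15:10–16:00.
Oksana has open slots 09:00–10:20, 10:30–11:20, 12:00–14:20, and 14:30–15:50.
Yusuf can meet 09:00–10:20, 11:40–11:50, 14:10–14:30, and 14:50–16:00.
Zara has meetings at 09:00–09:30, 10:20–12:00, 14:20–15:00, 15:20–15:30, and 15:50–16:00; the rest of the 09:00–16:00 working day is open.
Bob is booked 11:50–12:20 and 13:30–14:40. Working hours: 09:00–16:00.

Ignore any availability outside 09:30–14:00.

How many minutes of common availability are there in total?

10 minutes

Zara free within 09:00–16:00: 09:30–10:20, 12:00–14:20, 15:00–15:20, 15:30–15:50.
Bob free within 09:00–16:00: 09:00–11:50, 12:20–13:30, 14:40–16:00.
Anders ∩ Maya: 10:10–10:20, 12:30–12:40, 13:30–13:40, 15:10–16:00.
Anders ∩ Maya ∩ Oksana: 10:10–10:20, 12:30–12:40, 13:30–13:40, 15:10–15:50.
Anders ∩ Maya ∩ Oksana ∩ Yusuf: 10:10–10:20, 15:10–15:50.
Anders ∩ Maya ∩ Oksana ∩ Yusuf ∩ Zara: 10:10–10:20, 15:10–15:20, 15:30–15:50.
Anders ∩ Maya ∩ Oksana ∩ Yusuf ∩ Zara ∩ Bob: 10:10–10:20, 15:10–15:20, 15:30–15:50.
Restricted to 09:30–14:00: 10:10–10:20.
Total common minutes: 10.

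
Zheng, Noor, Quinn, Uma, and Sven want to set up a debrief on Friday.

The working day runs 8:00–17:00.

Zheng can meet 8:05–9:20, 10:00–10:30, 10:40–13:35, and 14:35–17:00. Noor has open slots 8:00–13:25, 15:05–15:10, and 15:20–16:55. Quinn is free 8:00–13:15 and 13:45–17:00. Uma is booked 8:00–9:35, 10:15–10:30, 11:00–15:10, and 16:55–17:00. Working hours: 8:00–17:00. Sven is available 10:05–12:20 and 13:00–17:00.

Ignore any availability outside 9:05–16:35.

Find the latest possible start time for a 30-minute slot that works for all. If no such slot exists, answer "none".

16:05

Uma free within 08:00–17:00: 09:35–10:15, 10:30–11:00, 15:10–16:55.
Zheng ∩ Noor: 08:05–09:20, 10:00–10:30, 10:40–13:25, 15:05–15:10, 15:20–16:55.
Zheng ∩ Noor ∩ Quinn: 08:05–09:20, 10:00–10:30, 10:40–13:15, 15:05–15:10, 15:20–16:55.
Zheng ∩ Noor ∩ Quinn ∩ Uma: 10:00–10:15, 10:40–11:00, 15:20–16:55.
Zheng ∩ Noor ∩ Quinn ∩ Uma ∩ Sven: 10:05–10:15, 10:40–11:00, 15:20–16:55.
Restricted to 09:05–16:35: 10:05–10:15, 10:40–11:00, 15:20–16:35.
Windows ≥ 30 min: 15:20–16:35.
Latest start in the last window 15:20–16:35 is 16:35 − 30 min = 16:05.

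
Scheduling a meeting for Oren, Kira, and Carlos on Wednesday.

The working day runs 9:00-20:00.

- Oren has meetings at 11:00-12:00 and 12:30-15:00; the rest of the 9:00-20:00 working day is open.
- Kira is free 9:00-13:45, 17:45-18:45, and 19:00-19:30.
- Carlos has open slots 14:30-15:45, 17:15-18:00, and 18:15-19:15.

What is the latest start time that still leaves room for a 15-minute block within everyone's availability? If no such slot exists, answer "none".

19:00

Oren free within 09:00–20:00: 09:00–11:00, 12:00–12:30, 15:00–20:00.
Oren ∩ Kira: 09:00–11:00, 12:00–12:30, 17:45–18:45, 19:00–19:30.
Oren ∩ Kira ∩ Carlos: 17:45–18:00, 18:15–18:45, 19:00–19:15.
Windows ≥ 15 min: 17:45–18:00, 18:15–18:45, 19:00–19:15.
Latest start in the last window 19:00–19:15 is 19:15 − 15 min = 19:00.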